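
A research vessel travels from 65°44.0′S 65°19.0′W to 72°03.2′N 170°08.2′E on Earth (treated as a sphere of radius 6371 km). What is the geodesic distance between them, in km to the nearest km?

Let φ₁ = -1.1473 rad, φ₂ = 1.2576 rad, and Δλ = -2.1737 rad.
Haversine: a = sin²(Δφ/2) + cos φ₁ cos φ₂ sin²(Δλ/2) = 0.8703 + (0.4110)(0.3081)(0.7835) = 0.96955.
Central angle c = 2·arcsin(√a) = 2.79079 rad.
Distance = R·c = 6371 × 2.7908 ≈ 17780 km.

17780 km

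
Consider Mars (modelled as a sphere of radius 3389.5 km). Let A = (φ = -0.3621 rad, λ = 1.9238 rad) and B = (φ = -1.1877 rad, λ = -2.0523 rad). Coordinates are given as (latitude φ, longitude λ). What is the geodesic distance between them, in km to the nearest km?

Let φ₁ = -0.3621 rad, φ₂ = -1.1877 rad, and Δλ = 2.3071 rad.
cos c = sin φ₁ sin φ₂ + cos φ₁ cos φ₂ cos Δλ = (-0.3542)(-0.9275) + (0.9352)(0.3738)(-0.6715) = 0.09382,
so c = arccos(0.09382) = 1.47684 rad.
Distance = R·c = 3389.5 × 1.4768 ≈ 5006 km.

5006 km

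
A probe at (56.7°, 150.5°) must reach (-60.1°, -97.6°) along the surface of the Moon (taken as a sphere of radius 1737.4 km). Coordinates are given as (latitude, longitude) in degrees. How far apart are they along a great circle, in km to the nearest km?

4420 km

In radians: φ₁ = 0.9896, φ₂ = -1.0489, Δλ = 111.900° = 1.9530 rad.
cos c = sin φ₁ sin φ₂ + cos φ₁ cos φ₂ cos Δλ = (0.8358)(-0.8669) + (0.5490)(0.4985)(-0.3730) = -0.82664,
so c = arccos(-0.82664) = 2.54390 rad.
Distance = R·c = 1737.4 × 2.5439 ≈ 4420 km.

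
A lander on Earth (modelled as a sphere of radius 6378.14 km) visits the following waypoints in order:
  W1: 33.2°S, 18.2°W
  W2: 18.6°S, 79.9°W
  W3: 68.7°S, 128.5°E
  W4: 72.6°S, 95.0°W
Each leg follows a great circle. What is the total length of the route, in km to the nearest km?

Leg W1→W2: central angle 0.9877 rad, distance 6299.5 km.
Leg W2→W3: central angle 1.5765 rad, distance 10054.9 km.
Leg W3→W4: central angle 0.6262 rad, distance 3994.0 km.
Total: 6299.5 + 10054.9 + 3994.0 ≈ 20348 km.

20348 km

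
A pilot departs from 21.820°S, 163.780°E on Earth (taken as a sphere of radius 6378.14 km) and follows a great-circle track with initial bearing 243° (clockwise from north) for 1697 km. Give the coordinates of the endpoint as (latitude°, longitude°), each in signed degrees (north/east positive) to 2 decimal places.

Angular distance δ = d/R = 1697/6378.14 = 0.26607 rad; initial bearing θ = 4.2412 rad.
sin φ₂ = sin φ₁ cos δ + cos φ₁ sin δ cos θ = (-0.3717)(0.9648) + (0.9284)(0.2629)(-0.4540) = -0.4694, so φ₂ = -28.00°.
Δλ = atan2(sin θ sin δ cos φ₁, cos δ − sin φ₁ sin φ₂) = atan2(-0.2175, 0.7903) = -15.387°.
λ₂ = 163.780° − 15.387° = 148.39°.

-28.00°, 148.39°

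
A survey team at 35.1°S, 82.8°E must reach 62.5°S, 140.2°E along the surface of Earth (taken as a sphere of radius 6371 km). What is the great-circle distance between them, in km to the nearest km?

4945 km

With latitudes φ₁ = -35.100°, φ₂ = -62.500° and longitude difference Δλ = 57.400°:
cos c = sin φ₁ sin φ₂ + cos φ₁ cos φ₂ cos Δλ = (-0.5750)(-0.8870) + (0.8181)(0.4617)(0.5388) = 0.71357,
so c = arccos(0.71357) = 0.77621 rad.
Distance = R·c = 6371 × 0.7762 ≈ 4945 km.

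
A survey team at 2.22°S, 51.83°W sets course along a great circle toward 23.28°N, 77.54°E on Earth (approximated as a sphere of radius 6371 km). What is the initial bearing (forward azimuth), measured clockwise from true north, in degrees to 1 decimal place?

62.3°

Δλ = 129.370° = 2.2579 rad.
y = sin Δλ · cos φ₂ = (0.7731)(0.9186) = 0.7101
x = cos φ₁ sin φ₂ − sin φ₁ cos φ₂ cos Δλ = (0.9992)(0.3952) − (-0.0387)(0.9186)(-0.6343) = 0.3724
θ = atan2(y, x) = 62.33°, so the bearing is 62.3°.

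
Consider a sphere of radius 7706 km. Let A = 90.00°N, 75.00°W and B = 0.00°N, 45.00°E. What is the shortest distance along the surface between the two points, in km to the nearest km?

12105 km

In radians: φ₁ = 1.5708, φ₂ = 0.0000, Δλ = 120.000° = 2.0944 rad.
Haversine: a = sin²(Δφ/2) + cos φ₁ cos φ₂ sin²(Δλ/2) = 0.5000 + (0.0000)(1.0000)(0.7500) = 0.50000.
Central angle c = 2·arcsin(√a) = 1.57080 rad.
Distance = R·c = 7706 × 1.5708 ≈ 12105 km.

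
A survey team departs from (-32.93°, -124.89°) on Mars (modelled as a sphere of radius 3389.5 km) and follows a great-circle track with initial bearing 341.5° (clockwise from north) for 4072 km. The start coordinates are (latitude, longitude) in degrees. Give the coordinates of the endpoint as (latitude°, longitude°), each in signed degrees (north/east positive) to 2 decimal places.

Angular distance δ = d/R = 4072/3389.5 = 1.20136 rad; initial bearing θ = 5.9603 rad.
sin φ₂ = sin φ₁ cos δ + cos φ₁ sin δ cos θ = (-0.5436)(0.3611) + (0.8393)(0.9325)(0.9483) = 0.5460, so φ₂ = 33.09°.
Δλ = atan2(sin θ sin δ cos φ₁, cos δ − sin φ₁ sin φ₂) = atan2(-0.2484, 0.6579) = -20.682°.
λ₂ = -124.890° − 20.682° = -145.57°.

33.09°, -145.57°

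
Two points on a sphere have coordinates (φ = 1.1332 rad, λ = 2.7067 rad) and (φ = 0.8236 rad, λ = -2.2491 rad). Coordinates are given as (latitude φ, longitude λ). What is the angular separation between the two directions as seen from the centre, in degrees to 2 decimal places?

Let φ₁ = 1.1332 rad, φ₂ = 0.8236 rad, and Δλ = 1.3274 rad.
Haversine: a = sin²(Δφ/2) + cos φ₁ cos φ₂ sin²(Δλ/2) = 0.0238 + (0.4238)(0.6796)(0.3795) = 0.13306.
Central angle c = 2·arcsin(√a) = 0.74678 rad.
So the angular separation is 42.79°.

42.79°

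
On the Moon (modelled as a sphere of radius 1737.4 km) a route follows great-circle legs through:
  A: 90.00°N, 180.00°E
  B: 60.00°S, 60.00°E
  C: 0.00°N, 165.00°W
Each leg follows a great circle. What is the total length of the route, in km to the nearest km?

7905 km

Leg A→B: central angle 2.6180 rad, distance 4548.5 km.
Leg B→C: central angle 1.9322 rad, distance 3356.9 km.
Total: 4548.5 + 3356.9 ≈ 7905 km.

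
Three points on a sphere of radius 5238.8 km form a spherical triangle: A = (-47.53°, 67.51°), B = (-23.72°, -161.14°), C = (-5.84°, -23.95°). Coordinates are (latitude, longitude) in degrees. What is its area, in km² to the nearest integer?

Side lengths (central angles): a = 2.2488, b = 1.5128, c = 1.6827 rad; semiperimeter s = 2.7221.
By l'Huilier's theorem, tan(E/4) = √[tan(s/2) tan((s−a)/2) tan((s−b)/2) tan((s−c)/2)], giving spherical excess E = 2.3595 rad.
Area = E·R² = 2.3595 × (5238.8)² ≈ 64756680 km².

64756680 km²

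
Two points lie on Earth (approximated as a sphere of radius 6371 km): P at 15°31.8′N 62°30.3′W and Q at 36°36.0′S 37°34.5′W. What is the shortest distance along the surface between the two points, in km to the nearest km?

6360 km

Let φ₁ = 0.2710 rad, φ₂ = -0.6388 rad, and Δλ = 0.4351 rad.
Haversine: a = sin²(Δφ/2) + cos φ₁ cos φ₂ sin²(Δλ/2) = 0.1931 + (0.9635)(0.8028)(0.0466) = 0.22910.
Central angle c = 2·arcsin(√a) = 0.99822 rad.
Distance = R·c = 6371 × 0.9982 ≈ 6360 km.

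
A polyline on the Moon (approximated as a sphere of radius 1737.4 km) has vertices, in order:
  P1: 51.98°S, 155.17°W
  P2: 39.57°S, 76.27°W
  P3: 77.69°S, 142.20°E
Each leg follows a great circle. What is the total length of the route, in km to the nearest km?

3458 km

Leg P1→P2: central angle 0.9357 rad, distance 1625.7 km.
Leg P2→P3: central angle 1.0545 rad, distance 1832.0 km.
Total: 1625.7 + 1832.0 ≈ 3458 km.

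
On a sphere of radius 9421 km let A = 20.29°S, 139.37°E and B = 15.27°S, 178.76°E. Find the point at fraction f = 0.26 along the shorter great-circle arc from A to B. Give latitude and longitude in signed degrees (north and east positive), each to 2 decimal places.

-19.80°, 149.81°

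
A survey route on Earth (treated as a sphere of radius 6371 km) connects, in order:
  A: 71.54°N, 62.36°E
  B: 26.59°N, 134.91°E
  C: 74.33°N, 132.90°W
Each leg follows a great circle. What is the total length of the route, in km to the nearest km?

Leg A→B: central angle 1.0362 rad, distance 6601.7 km.
Leg B→C: central angle 1.1354 rad, distance 7233.9 km.
Total: 6601.7 + 7233.9 ≈ 13836 km.

13836 km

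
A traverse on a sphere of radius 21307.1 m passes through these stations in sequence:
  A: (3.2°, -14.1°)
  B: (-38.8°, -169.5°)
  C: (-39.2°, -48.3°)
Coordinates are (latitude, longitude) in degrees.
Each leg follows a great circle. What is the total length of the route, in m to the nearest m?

Leg A→B: central angle 2.4076 rad, distance 51298.0 m.
Leg B→C: central angle 1.4875 rad, distance 31694.9 m.
Total: 51298.0 + 31694.9 ≈ 82993 m.

82993 m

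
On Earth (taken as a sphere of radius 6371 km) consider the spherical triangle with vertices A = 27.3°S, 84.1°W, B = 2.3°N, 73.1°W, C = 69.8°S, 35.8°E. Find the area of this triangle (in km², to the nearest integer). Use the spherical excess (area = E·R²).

Side lengths (central angles): a = 1.7208, b = 1.2896, c = 0.5487 rad; semiperimeter s = 1.7796.
By l'Huilier's theorem, tan(E/4) = √[tan(s/2) tan((s−a)/2) tan((s−b)/2) tan((s−c)/2)], giving spherical excess E = 0.3197 rad.
Area = E·R² = 0.3197 × (6371)² ≈ 12974846 km².

12974846 km²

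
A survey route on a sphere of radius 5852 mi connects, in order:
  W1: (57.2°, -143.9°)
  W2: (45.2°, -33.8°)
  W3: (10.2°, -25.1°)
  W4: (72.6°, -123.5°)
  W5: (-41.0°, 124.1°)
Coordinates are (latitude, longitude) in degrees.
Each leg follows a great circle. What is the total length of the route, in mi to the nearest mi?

Leg W1→W2: central angle 1.0869 rad, distance 6360.3 mi.
Leg W2→W3: central angle 0.6246 rad, distance 3655.4 mi.
Leg W3→W4: central angle 1.4445 rad, distance 8453.1 mi.
Leg W4→W5: central angle 2.3632 rad, distance 13829.4 mi.
Total: 6360.3 + 3655.4 + 8453.1 + 13829.4 ≈ 32298 mi.

32298 mi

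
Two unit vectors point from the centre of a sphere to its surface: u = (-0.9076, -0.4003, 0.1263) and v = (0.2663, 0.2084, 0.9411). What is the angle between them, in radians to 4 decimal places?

1.7785 rad

u·v = -0.2063; |u| = 1.0000, |v| = 1.0000.
cos θ = (u·v)/(|u||v|) = -0.2063, so θ = 1.7785 rad.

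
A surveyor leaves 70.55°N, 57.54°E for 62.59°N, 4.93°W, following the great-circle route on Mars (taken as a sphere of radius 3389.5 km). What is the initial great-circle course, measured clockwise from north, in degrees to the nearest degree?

283°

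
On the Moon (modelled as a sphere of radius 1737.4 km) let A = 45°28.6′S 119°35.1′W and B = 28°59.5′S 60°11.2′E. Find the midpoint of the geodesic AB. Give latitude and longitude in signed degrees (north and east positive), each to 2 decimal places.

-81.76°, 59.26°

Central angle δ = 1.8419 rad. Interpolating on the sphere with fraction f = 0.5:
P = [sin((1−f)δ)·A + sin(fδ)·B] / sin δ = 0.8263·A + 0.8263·B in Cartesian coordinates,
giving P = (0.0733, 0.1232, -0.9897), i.e. latitude -81.76°, longitude 59.26°.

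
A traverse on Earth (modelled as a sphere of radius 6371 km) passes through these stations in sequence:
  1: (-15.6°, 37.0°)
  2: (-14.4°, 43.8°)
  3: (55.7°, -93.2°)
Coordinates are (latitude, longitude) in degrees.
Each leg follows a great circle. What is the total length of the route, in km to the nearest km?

Leg 1→2: central angle 0.1165 rad, distance 742.4 km.
Leg 2→3: central angle 2.2201 rad, distance 14144.3 km.
Total: 742.4 + 14144.3 ≈ 14887 km.

14887 km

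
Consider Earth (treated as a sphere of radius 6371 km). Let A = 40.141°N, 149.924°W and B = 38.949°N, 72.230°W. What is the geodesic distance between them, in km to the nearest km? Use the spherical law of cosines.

With latitudes φ₁ = 40.141°, φ₂ = 38.949° and longitude difference Δλ = 77.694°:
cos c = sin φ₁ sin φ₂ + cos φ₁ cos φ₂ cos Δλ = (0.6447)(0.6286) + (0.7645)(0.7777)(0.2131) = 0.53197,
so c = arccos(0.53197) = 1.00987 rad.
Distance = R·c = 6371 × 1.0099 ≈ 6434 km.

6434 km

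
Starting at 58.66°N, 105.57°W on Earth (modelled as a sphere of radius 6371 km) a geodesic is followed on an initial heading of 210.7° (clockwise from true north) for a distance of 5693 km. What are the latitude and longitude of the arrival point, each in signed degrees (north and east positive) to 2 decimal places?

Angular distance δ = d/R = 5693/6371 = 0.89358 rad; initial bearing θ = 3.6774 rad.
sin φ₂ = sin φ₁ cos δ + cos φ₁ sin δ cos θ = (0.8541)(0.6266) + (0.5201)(0.7793)(-0.8599) = 0.1867, so φ₂ = 10.76°.
Δλ = atan2(sin θ sin δ cos φ₁, cos δ − sin φ₁ sin φ₂) = atan2(-0.2069, 0.4672) = -23.891°.
λ₂ = -105.570° − 23.891° = -129.46°.

10.76°, -129.46°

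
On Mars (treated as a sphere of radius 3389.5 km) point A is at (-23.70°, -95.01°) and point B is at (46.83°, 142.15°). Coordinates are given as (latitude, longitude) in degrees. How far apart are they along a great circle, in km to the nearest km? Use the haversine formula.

7647 km

Let φ₁ = -0.4136 rad, φ₂ = 0.8173 rad, and Δλ = -2.1440 rad.
Haversine: a = sin²(Δφ/2) + cos φ₁ cos φ₂ sin²(Δλ/2) = 0.3333 + (0.9157)(0.6842)(0.7711) = 0.81644.
Central angle c = 2·arcsin(√a) = 2.25606 rad.
Distance = R·c = 3389.5 × 2.2561 ≈ 7647 km.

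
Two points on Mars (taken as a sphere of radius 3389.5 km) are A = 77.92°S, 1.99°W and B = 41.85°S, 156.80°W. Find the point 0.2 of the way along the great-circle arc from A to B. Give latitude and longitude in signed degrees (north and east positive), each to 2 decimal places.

-85.53°, -78.49°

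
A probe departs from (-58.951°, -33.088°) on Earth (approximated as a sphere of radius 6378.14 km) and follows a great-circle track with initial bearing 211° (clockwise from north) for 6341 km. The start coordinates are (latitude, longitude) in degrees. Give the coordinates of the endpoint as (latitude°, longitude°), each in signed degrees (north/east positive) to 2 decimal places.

-56.90°, -160.85°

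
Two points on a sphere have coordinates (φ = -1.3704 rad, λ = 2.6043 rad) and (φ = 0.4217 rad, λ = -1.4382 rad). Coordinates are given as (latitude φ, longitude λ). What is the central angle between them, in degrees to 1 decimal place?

120.9°

With latitudes φ₁ = -78.518°, φ₂ = 24.162° and longitude difference Δλ = 128.382°:
Haversine: a = sin²(Δφ/2) + cos φ₁ cos φ₂ sin²(Δλ/2) = 0.6098 + (0.1991)(0.9124)(0.8104) = 0.75694.
Central angle c = 2·arcsin(√a) = 2.11051 rad.
So the angular separation is 120.9°.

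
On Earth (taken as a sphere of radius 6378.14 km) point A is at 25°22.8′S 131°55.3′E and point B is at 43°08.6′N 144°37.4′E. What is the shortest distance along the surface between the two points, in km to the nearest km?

Let φ₁ = -0.4430 rad, φ₂ = 0.7530 rad, and Δλ = 0.2217 rad.
cos c = sin φ₁ sin φ₂ + cos φ₁ cos φ₂ cos Δλ = (-0.4286)(0.6838) + (0.9035)(0.7296)(0.9755) = 0.34999,
so c = arccos(0.34999) = 1.21324 rad.
Distance = R·c = 6378.14 × 1.2132 ≈ 7738 km.

7738 km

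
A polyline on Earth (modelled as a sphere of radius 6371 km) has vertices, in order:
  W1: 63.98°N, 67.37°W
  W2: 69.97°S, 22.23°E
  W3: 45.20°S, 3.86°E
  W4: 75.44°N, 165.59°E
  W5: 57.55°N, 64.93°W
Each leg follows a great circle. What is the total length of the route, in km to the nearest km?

Leg W1→W2: central angle 2.5741 rad, distance 16399.4 km.
Leg W2→W3: central angle 0.4608 rad, distance 2935.7 km.
Leg W3→W4: central angle 2.5963 rad, distance 16541.3 km.
Leg W4→W5: central angle 0.7510 rad, distance 4784.7 km.
Total: 16399.4 + 2935.7 + 16541.3 + 4784.7 ≈ 40661 km.

40661 km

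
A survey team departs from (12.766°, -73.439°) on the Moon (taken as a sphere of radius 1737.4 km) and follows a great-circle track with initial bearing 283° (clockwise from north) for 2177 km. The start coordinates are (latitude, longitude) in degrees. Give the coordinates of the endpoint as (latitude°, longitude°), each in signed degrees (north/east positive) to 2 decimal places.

16.11°, -147.89°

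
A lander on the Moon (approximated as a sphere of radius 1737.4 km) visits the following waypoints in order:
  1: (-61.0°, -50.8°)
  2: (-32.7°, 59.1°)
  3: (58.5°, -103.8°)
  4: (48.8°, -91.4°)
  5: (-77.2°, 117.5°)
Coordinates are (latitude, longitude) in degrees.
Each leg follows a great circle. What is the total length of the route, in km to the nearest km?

11640 km

Leg 1→2: central angle 1.2306 rad, distance 2138.1 km.
Leg 2→3: central angle 2.6485 rad, distance 4601.5 km.
Leg 3→4: central angle 0.2117 rad, distance 367.8 km.
Leg 4→5: central angle 2.6090 rad, distance 4532.8 km.
Total: 2138.1 + 4601.5 + 367.8 + 4532.8 ≈ 11640 km.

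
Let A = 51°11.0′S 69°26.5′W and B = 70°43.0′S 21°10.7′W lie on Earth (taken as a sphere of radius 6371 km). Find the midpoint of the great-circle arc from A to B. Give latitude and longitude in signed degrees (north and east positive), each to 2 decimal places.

The central angle between A and B is δ = 0.5090 rad.
With f = 0.5, the slerp weights are sin((1−f)δ)/sin δ = 0.5166 and sin(fδ)/sin δ = 0.5166.
Weighted sum of the unit vectors: (0.5166)·(0.2201,-0.5869,-0.7792) + (0.5166)·(0.3079,-0.1193,-0.9439) = (0.2728, -0.3649, -0.8902).
Converting back: φ = atan2(z, √(x²+y²)) = -62.90°, λ = atan2(y, x) = -53.21°.

-62.90°, -53.21°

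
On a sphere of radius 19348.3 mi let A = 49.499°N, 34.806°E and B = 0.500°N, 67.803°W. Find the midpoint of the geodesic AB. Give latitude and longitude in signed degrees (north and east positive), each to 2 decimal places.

35.79°, -31.36°

Central angle δ = 1.7063 rad. Interpolating on the sphere with fraction f = 0.5:
P = [sin((1−f)δ)·A + sin(fδ)·B] / sin δ = 0.7603·A + 0.7603·B in Cartesian coordinates,
giving P = (0.6927, -0.4221, 0.5848), i.e. latitude 35.79°, longitude -31.36°.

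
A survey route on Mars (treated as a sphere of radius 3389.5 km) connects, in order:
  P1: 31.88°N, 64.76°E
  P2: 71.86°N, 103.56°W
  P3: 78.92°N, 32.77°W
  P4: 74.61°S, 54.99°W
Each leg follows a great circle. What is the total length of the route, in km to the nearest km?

14655 km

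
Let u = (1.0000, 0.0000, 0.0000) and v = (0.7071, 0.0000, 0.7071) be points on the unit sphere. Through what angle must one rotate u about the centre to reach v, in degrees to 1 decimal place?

45.0°

u·v = 0.7071; |u| = 1.0000, |v| = 1.0000.
cos θ = (u·v)/(|u||v|) = 0.7071, so θ = 45.0°.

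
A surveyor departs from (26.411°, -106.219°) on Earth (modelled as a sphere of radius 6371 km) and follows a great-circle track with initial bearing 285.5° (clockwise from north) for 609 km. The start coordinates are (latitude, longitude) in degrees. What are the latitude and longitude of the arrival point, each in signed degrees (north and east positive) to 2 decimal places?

Angular distance δ = d/R = 609/6371 = 0.09559 rad; initial bearing θ = 4.9829 rad.
sin φ₂ = sin φ₁ cos δ + cos φ₁ sin δ cos θ = (0.4448)(0.9954) + (0.8956)(0.0954)(0.2672) = 0.4656, so φ₂ = 27.75°.
Δλ = atan2(sin θ sin δ cos φ₁, cos δ − sin φ₁ sin φ₂) = atan2(-0.0824, 0.7883) = -5.965°.
λ₂ = -106.219° − 5.965° = -112.18°.

27.75°, -112.18°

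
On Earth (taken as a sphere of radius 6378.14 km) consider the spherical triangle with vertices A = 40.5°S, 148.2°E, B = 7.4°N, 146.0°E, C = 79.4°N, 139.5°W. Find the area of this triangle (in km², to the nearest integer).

Side lengths (central angles): a = 1.3945, b = 2.2091, c = 0.8368 rad; semiperimeter s = 2.2202.
By l'Huilier's theorem, tan(E/4) = √[tan(s/2) tan((s−a)/2) tan((s−b)/2) tan((s−c)/2)], giving spherical excess E = 0.2544 rad.
Area = E·R² = 0.2544 × (6378.14)² ≈ 10348859 km².

10348859 km²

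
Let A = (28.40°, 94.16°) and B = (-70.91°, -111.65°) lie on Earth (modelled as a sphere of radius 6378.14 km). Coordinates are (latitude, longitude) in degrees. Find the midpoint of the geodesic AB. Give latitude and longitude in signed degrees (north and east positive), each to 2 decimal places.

-37.93°, 107.84°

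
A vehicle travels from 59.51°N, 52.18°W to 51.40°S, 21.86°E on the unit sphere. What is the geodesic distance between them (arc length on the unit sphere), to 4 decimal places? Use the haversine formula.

2.1974

Let φ₁ = 1.0386 rad, φ₂ = -0.8971 rad, and Δλ = 1.2922 rad.
Haversine: a = sin²(Δφ/2) + cos φ₁ cos φ₂ sin²(Δλ/2) = 0.6785 + (0.5074)(0.6239)(0.3625) = 0.79320.
Central angle c = 2·arcsin(√a) = 2.19742 rad.
On the unit sphere the arc length equals the central angle: 2.1974.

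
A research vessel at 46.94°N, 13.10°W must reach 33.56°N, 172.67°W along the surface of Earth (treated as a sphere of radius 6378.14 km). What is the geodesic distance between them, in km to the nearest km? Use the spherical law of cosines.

10846 km

With latitudes φ₁ = 46.940°, φ₂ = 33.560° and longitude difference Δλ = -159.570°:
cos c = sin φ₁ sin φ₂ + cos φ₁ cos φ₂ cos Δλ = (0.7306)(0.5528) + (0.6828)(0.8333)(-0.9371) = -0.12926,
so c = arccos(-0.12926) = 1.70042 rad.
Distance = R·c = 6378.14 × 1.7004 ≈ 10846 km.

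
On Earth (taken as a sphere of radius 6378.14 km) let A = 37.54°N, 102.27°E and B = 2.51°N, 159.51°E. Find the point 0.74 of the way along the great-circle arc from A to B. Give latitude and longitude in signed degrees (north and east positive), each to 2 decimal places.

13.21°, 147.00°

Central angle δ = 1.0980 rad. Interpolating on the sphere with fraction f = 0.74:
P = [sin((1−f)δ)·A + sin(fδ)·B] / sin δ = 0.3163·A + 0.8155·B in Cartesian coordinates,
giving P = (-0.8165, 0.5303, 0.2285), i.e. latitude 13.21°, longitude 147.00°.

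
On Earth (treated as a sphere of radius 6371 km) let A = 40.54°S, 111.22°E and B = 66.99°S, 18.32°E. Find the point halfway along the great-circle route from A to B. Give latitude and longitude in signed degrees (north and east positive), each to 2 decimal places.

-61.95°, 83.41°

Central angle δ = 0.9481 rad. Interpolating on the sphere with fraction f = 0.5:
P = [sin((1−f)δ)·A + sin(fδ)·B] / sin δ = 0.5620·A + 0.5620·B in Cartesian coordinates,
giving P = (0.0540, 0.4672, -0.8825), i.e. latitude -61.95°, longitude 83.41°.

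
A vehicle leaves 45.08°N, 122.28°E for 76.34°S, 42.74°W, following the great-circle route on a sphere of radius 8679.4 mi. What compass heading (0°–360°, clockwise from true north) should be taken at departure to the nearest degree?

187°

With φ₁ = 0.7868, φ₂ = -1.3324, Δλ = -2.8801 rad, the forward-azimuth formula gives
θ = atan2( sin Δλ cos φ₂ , cos φ₁ sin φ₂ − sin φ₁ cos φ₂ cos Δλ ) = atan2(-0.0610, -0.5246) = -173.36°.
Adding 360° brings this into [0°, 360°): 187°.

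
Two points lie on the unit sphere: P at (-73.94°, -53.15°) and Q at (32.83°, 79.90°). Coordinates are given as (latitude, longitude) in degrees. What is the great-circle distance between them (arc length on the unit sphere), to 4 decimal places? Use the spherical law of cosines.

Let φ₁ = -1.2905 rad, φ₂ = 0.5730 rad, and Δλ = 2.3222 rad.
cos c = sin φ₁ sin φ₂ + cos φ₁ cos φ₂ cos Δλ = (-0.9610)(0.5421) + (0.2766)(0.8403)(-0.6826) = -0.67967,
so c = arccos(-0.67967) = 2.31812 rad.
On the unit sphere the arc length equals the central angle: 2.3181.

2.3181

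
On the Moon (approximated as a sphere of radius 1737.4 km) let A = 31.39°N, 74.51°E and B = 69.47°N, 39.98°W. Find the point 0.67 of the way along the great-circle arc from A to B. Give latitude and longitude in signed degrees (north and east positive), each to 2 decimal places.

69.84°, 28.84°

The central angle between A and B is δ = 1.1986 rad.
With f = 0.67, the slerp weights are sin((1−f)δ)/sin δ = 0.4136 and sin(fδ)/sin δ = 0.7724.
Weighted sum of the unit vectors: (0.4136)·(0.2280,0.8226,0.5209) + (0.7724)·(0.2687,-0.2253,0.9365) = (0.3019, 0.1662, 0.9388).
Converting back: φ = atan2(z, √(x²+y²)) = 69.84°, λ = atan2(y, x) = 28.84°.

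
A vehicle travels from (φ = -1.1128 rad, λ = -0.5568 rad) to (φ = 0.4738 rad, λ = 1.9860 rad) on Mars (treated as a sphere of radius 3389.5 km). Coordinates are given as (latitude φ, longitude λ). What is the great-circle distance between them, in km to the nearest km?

8119 km

In radians: φ₁ = -1.1128, φ₂ = 0.4738, Δλ = 145.692° = 2.5428 rad.
cos c = sin φ₁ sin φ₂ + cos φ₁ cos φ₂ cos Δλ = (-0.8969)(0.4563) + (0.4422)(0.8898)(-0.8260) = -0.73424,
so c = arccos(-0.73424) = 2.39534 rad.
Distance = R·c = 3389.5 × 2.3953 ≈ 8119 km.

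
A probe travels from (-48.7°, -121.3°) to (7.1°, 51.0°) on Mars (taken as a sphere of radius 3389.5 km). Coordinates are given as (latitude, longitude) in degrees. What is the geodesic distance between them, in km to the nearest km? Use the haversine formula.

8157 km

Let φ₁ = -0.8500 rad, φ₂ = 0.1239 rad, and Δλ = 3.0072 rad.
Haversine: a = sin²(Δφ/2) + cos φ₁ cos φ₂ sin²(Δλ/2) = 0.2190 + (0.6600)(0.9923)(0.9955) = 0.87095.
Central angle c = 2·arcsin(√a) = 2.40668 rad.
Distance = R·c = 3389.5 × 2.4067 ≈ 8157 km.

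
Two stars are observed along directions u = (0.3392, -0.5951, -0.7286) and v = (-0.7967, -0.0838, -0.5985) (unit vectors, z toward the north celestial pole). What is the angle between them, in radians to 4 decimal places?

u·v = 0.2157; |u| = 1.0000, |v| = 1.0000.
cos θ = (u·v)/(|u||v|) = 0.2157, so θ = 1.3534 rad.

1.3534 rad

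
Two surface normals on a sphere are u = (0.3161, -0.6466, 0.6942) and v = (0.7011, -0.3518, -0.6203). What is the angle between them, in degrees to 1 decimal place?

u·v = 0.0185; |u| = 1.0000, |v| = 1.0000.
cos θ = (u·v)/(|u||v|) = 0.0185, so θ = 88.9°.

88.9°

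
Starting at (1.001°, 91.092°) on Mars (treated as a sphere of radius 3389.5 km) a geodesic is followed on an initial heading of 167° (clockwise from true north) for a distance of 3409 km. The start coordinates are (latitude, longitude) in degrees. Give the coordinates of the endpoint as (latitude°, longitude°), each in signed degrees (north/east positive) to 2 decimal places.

-54.43°, 110.16°

Angular distance δ = d/R = 3409/3389.5 = 1.00575 rad; initial bearing θ = 2.9147 rad.
sin φ₂ = sin φ₁ cos δ + cos φ₁ sin δ cos θ = (0.0175)(0.5355) + (0.9998)(0.8446)(-0.9744) = -0.8134, so φ₂ = -54.43°.
Δλ = atan2(sin θ sin δ cos φ₁, cos δ − sin φ₁ sin φ₂) = atan2(0.1900, 0.5497) = 19.065°.
λ₂ = 91.092° + 19.065° = 110.16°.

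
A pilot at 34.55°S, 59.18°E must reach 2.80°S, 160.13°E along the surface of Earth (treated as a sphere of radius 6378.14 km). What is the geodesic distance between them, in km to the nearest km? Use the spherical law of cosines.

10841 km

Let φ₁ = -0.6030 rad, φ₂ = -0.0489 rad, and Δλ = 1.7619 rad.
cos c = sin φ₁ sin φ₂ + cos φ₁ cos φ₂ cos Δλ = (-0.5671)(-0.0488) + (0.8236)(0.9988)(-0.1900) = -0.12856,
so c = arccos(-0.12856) = 1.69971 rad.
Distance = R·c = 6378.14 × 1.6997 ≈ 10841 km.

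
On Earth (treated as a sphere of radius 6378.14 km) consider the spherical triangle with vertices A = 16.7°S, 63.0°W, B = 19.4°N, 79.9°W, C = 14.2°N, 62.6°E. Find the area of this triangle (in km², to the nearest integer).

60710091 km²

Side lengths (central angles): a = 2.2705, b = 2.2282, c = 0.6936 rad; semiperimeter s = 2.5961.
By l'Huilier's theorem, tan(E/4) = √[tan(s/2) tan((s−a)/2) tan((s−b)/2) tan((s−c)/2)], giving spherical excess E = 1.4924 rad.
Area = E·R² = 1.4924 × (6378.14)² ≈ 60710091 km².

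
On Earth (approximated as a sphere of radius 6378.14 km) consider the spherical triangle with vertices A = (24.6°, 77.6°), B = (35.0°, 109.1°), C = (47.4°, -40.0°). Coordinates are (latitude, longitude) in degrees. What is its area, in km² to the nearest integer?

Side lengths (central angles): a = 1.6244, b = 1.5495, c = 0.5078 rad; semiperimeter s = 1.8408.
By l'Huilier's theorem, tan(E/4) = √[tan(s/2) tan((s−a)/2) tan((s−b)/2) tan((s−c)/2)], giving spherical excess E = 0.5107 rad.
Area = E·R² = 0.5107 × (6378.14)² ≈ 20776594 km².

20776594 km²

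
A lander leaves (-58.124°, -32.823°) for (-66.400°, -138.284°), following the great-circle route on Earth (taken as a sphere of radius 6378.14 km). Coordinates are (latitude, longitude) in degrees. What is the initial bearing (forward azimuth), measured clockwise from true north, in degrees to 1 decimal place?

213.9°

Δλ = -105.461° = -1.8406 rad.
y = sin Δλ · cos φ₂ = (-0.9638)(0.4003) = -0.3859
x = cos φ₁ sin φ₂ − sin φ₁ cos φ₂ cos Δλ = (0.5281)(-0.9164) − (-0.8492)(0.4003)(-0.2666) = -0.5745
θ = atan2(y, x) = -146.11°; adding 360° gives 213.9°.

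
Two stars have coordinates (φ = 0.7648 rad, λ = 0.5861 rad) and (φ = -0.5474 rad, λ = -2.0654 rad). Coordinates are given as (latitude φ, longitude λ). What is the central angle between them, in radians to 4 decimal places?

With latitudes φ₁ = 43.820°, φ₂ = -31.364° and longitude difference Δλ = -151.920°:
Haversine: a = sin²(Δφ/2) + cos φ₁ cos φ₂ sin²(Δλ/2) = 0.3721 + (0.7215)(0.8539)(0.9411) = 0.95197.
Central angle c = 2·arcsin(√a) = 2.69969 rad.
So the angular separation is 2.6997 rad.

2.6997 rad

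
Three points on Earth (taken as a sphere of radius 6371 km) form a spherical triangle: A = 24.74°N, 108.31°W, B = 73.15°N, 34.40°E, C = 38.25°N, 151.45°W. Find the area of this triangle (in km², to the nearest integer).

Side lengths (central angles): a = 1.1960, b = 0.6769, c = 1.3785 rad; semiperimeter s = 1.6257.
By l'Huilier's theorem, tan(E/4) = √[tan(s/2) tan((s−a)/2) tan((s−b)/2) tan((s−c)/2)], giving spherical excess E = 0.4827 rad.
Area = E·R² = 0.4827 × (6371)² ≈ 19594125 km².

19594125 km²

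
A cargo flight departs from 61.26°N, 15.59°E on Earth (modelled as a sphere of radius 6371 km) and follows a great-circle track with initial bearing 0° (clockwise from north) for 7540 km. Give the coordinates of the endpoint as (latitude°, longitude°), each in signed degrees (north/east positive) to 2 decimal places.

50.93°, -164.41°

Angular distance δ = d/R = 7540/6371 = 1.18349 rad; initial bearing θ = 0.0000 rad.
sin φ₂ = sin φ₁ cos δ + cos φ₁ sin δ cos θ = (0.8768)(0.3777) + (0.4808)(0.9259)(1.0000) = 0.7764, so φ₂ = 50.93°.
Δλ = atan2(sin θ sin δ cos φ₁, cos δ − sin φ₁ sin φ₂) = atan2(0.0000, -0.3030) = 180.000°.
λ₂ = 15.590° + 180.000° = 195.59° → -164.41° after wrapping to (−180°, 180°].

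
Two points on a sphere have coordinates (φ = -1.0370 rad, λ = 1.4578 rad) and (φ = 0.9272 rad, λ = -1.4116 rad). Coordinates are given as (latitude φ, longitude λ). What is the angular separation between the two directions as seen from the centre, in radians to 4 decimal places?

Let φ₁ = -1.0370 rad, φ₂ = 0.9272 rad, and Δλ = -2.8694 rad.
Haversine: a = sin²(Δφ/2) + cos φ₁ cos φ₂ sin²(Δλ/2) = 0.6917 + (0.5088)(0.6001)(0.9816) = 0.99137.
Central angle c = 2·arcsin(√a) = 2.95551 rad.
So the angular separation is 2.9555 rad.

2.9555 rad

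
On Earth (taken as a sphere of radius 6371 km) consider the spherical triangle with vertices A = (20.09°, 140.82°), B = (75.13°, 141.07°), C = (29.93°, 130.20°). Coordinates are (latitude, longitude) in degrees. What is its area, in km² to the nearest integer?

3277740 km²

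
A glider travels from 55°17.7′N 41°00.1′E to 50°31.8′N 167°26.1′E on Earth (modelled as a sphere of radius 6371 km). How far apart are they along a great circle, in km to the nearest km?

7248 km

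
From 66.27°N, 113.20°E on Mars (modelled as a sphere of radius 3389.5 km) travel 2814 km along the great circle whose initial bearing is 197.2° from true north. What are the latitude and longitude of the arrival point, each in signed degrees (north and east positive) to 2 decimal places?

Angular distance δ = d/R = 2814/3389.5 = 0.83021 rad; initial bearing θ = 3.4418 rad.
sin φ₂ = sin φ₁ cos δ + cos φ₁ sin δ cos θ = (0.9155)(0.6747) + (0.4024)(0.7381)(-0.9553) = 0.3339, so φ₂ = 19.51°.
Δλ = atan2(sin θ sin δ cos φ₁, cos δ − sin φ₁ sin φ₂) = atan2(-0.0878, 0.3690) = -13.388°.
λ₂ = 113.200° − 13.388° = 99.81°.

19.51°, 99.81°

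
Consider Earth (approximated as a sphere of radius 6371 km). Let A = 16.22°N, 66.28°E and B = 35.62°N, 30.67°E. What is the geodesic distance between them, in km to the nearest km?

4129 km

In radians: φ₁ = 0.2831, φ₂ = 0.6217, Δλ = -35.610° = -0.6215 rad.
cos c = sin φ₁ sin φ₂ + cos φ₁ cos φ₂ cos Δλ = (0.2793)(0.5824) + (0.9602)(0.8129)(0.8130) = 0.79726,
so c = arccos(0.79726) = 0.64805 rad.
Distance = R·c = 6371 × 0.6481 ≈ 4129 km.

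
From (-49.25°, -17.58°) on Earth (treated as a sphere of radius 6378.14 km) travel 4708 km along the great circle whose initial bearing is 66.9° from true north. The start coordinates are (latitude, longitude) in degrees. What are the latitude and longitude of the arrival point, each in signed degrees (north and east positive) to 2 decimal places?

Angular distance δ = d/R = 4708/6378.14 = 0.73815 rad; initial bearing θ = 1.1676 rad.
sin φ₂ = sin φ₁ cos δ + cos φ₁ sin δ cos θ = (-0.7576)(0.7397) + (0.6528)(0.6729)(0.3923) = -0.3880, so φ₂ = -22.83°.
Δλ = atan2(sin θ sin δ cos φ₁, cos δ − sin φ₁ sin φ₂) = atan2(0.4040, 0.4457) = 42.190°.
λ₂ = -17.580° + 42.190° = 24.61°.

-22.83°, 24.61°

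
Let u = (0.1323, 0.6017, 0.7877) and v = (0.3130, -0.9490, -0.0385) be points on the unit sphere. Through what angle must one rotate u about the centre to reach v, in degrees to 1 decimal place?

124.0°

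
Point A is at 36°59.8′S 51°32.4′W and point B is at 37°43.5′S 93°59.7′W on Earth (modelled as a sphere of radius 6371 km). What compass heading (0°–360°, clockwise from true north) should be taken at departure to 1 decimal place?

255.6°

With φ₁ = -0.6457, φ₂ = -0.6584, Δλ = -0.7410 rad, the forward-azimuth formula gives
θ = atan2( sin Δλ cos φ₂ , cos φ₁ sin φ₂ − sin φ₁ cos φ₂ cos Δλ ) = atan2(-0.5339, -0.1375) = -104.44°.
Adding 360° brings this into [0°, 360°): 255.6°.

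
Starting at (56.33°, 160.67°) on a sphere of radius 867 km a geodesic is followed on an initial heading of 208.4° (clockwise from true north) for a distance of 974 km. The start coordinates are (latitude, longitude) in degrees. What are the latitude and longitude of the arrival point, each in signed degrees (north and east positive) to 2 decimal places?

Angular distance δ = d/R = 974/867 = 1.12341 rad; initial bearing θ = 3.6373 rad.
sin φ₂ = sin φ₁ cos δ + cos φ₁ sin δ cos θ = (0.8322)(0.4326) + (0.5544)(0.9016)(-0.8796) = -0.0797, so φ₂ = -4.57°.
Δλ = atan2(sin θ sin δ cos φ₁, cos δ − sin φ₁ sin φ₂) = atan2(-0.2377, 0.4989) = -25.479°.
λ₂ = 160.670° − 25.479° = 135.19°.

-4.57°, 135.19°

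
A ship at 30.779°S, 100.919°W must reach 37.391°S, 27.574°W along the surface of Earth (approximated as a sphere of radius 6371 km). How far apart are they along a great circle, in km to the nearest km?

6625 km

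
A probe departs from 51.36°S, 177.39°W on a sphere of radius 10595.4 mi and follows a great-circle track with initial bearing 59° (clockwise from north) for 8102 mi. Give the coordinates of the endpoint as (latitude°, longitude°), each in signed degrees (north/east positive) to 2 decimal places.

Angular distance δ = d/R = 8102/10595.4 = 0.76467 rad; initial bearing θ = 1.0297 rad.
sin φ₂ = sin φ₁ cos δ + cos φ₁ sin δ cos θ = (-0.7811)(0.7216) + (0.6244)(0.6923)(0.5150) = -0.3410, so φ₂ = -19.94°.
Δλ = atan2(sin θ sin δ cos φ₁, cos δ − sin φ₁ sin φ₂) = atan2(0.3705, 0.4553) = 39.142°.
λ₂ = -177.390° + 39.142° = -138.25°.

-19.94°, -138.25°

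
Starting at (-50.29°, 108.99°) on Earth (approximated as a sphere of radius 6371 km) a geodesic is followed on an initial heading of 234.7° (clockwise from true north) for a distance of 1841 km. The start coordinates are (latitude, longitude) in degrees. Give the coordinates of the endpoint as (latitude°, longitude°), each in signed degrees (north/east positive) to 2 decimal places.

Angular distance δ = d/R = 1841/6371 = 0.28897 rad; initial bearing θ = 4.0963 rad.
sin φ₂ = sin φ₁ cos δ + cos φ₁ sin δ cos θ = (-0.7693)(0.9585) + (0.6389)(0.2850)(-0.5779) = -0.8426, so φ₂ = -57.42°.
Δλ = atan2(sin θ sin δ cos φ₁, cos δ − sin φ₁ sin φ₂) = atan2(-0.1486, 0.3103) = -25.585°.
λ₂ = 108.990° − 25.585° = 83.41°.

-57.42°, 83.41°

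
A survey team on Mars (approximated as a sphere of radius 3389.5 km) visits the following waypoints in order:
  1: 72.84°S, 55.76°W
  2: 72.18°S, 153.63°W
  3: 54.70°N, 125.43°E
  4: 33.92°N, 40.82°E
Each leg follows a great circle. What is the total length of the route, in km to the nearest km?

Leg 1→2: central angle 0.4572 rad, distance 1549.8 km.
Leg 2→3: central angle 2.4176 rad, distance 8194.3 km.
Leg 3→4: central angle 1.0466 rad, distance 3547.6 km.
Total: 1549.8 + 8194.3 + 3547.6 ≈ 13292 km.

13292 km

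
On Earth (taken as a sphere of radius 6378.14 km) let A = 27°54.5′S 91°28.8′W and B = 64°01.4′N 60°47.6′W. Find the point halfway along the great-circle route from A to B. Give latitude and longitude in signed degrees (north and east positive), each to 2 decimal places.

Central angle δ = 1.6588 rad. Interpolating on the sphere with fraction f = 0.5:
P = [sin((1−f)δ)·A + sin(fδ)·B] / sin δ = 0.7404·A + 0.7404·B in Cartesian coordinates,
giving P = (0.1413, -0.9371, 0.3190), i.e. latitude 18.61°, longitude -81.42°.

18.61°, -81.42°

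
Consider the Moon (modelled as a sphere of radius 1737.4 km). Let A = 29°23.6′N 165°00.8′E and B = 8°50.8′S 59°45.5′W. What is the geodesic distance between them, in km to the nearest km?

Let φ₁ = 0.5130 rad, φ₂ = -0.1544 rad, and Δλ = 2.3602 rad.
Haversine: a = sin²(Δφ/2) + cos φ₁ cos φ₂ sin²(Δλ/2) = 0.1073 + (0.8713)(0.9881)(0.8550) = 0.84333.
Central angle c = 2·arcsin(√a) = 2.32767 rad.
Distance = R·c = 1737.4 × 2.3277 ≈ 4044 km.

4044 km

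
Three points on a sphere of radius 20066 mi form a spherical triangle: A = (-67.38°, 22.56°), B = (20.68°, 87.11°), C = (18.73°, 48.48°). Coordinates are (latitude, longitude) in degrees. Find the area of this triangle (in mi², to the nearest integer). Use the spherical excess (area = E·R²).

Side lengths (central angles): a = 0.6342, b = 1.5396, c = 1.7430 rad; semiperimeter s = 1.9584.
By l'Huilier's theorem, tan(E/4) = √[tan(s/2) tan((s−a)/2) tan((s−b)/2) tan((s−c)/2)], giving spherical excess E = 0.6473 rad.
Area = E·R² = 0.6473 × (20066)² ≈ 260648922 mi².

260648922 mi²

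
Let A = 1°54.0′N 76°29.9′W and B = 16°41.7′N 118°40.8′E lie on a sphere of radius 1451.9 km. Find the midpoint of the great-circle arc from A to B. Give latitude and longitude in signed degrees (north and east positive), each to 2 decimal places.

Central angle δ = 2.7248 rad. Interpolating on the sphere with fraction f = 0.5:
P = [sin((1−f)δ)·A + sin(fδ)·B] / sin δ = 2.4169·A + 2.4169·B in Cartesian coordinates,
giving P = (-0.5470, -0.3178, 0.7744), i.e. latitude 50.75°, longitude -149.85°.

50.75°, -149.85°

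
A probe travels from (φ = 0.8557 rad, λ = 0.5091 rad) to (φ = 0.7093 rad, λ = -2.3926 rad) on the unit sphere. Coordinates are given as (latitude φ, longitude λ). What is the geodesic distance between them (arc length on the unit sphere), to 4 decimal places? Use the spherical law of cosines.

1.5623

Let φ₁ = 0.8557 rad, φ₂ = 0.7093 rad, and Δλ = -2.9017 rad.
cos c = sin φ₁ sin φ₂ + cos φ₁ cos φ₂ cos Δλ = (0.7550)(0.6513) + (0.6557)(0.7588)(-0.9714) = 0.00845,
so c = arccos(0.00845) = 1.56234 rad.
On the unit sphere the arc length equals the central angle: 1.5623.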